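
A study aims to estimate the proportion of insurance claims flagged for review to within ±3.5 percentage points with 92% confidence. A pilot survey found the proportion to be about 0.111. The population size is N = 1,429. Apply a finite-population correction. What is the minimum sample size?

211

For a proportion with margin E = 0.035 at 92% confidence, z = 1.751.
n = p̂(1−p̂)(z/E)² = 0.111 × 0.889 × (1.751/0.035)² = 246.98 — call this n₀.
Finite-population correction with N = 1,429: n = n₀ / (1 + (n₀−1)/N) = 246.98 / 1.172 = 210.73
Round up: n = 211.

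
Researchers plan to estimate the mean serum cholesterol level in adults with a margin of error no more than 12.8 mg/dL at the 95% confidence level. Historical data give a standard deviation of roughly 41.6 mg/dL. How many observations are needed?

n = 41

For a mean, the margin of error is E = z·σ/√n, so n = (zσ/E)².
At 95% confidence, z = 1.960.
n = (1.960 × 41.6 / 12.8)² = 40.58
Round up: n = 41.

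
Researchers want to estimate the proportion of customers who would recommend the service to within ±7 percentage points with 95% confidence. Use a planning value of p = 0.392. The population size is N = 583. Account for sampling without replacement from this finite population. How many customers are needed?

142

For a proportion with margin E = 0.07 at 95% confidence, z = 1.960.
n = p̂(1−p̂)(z/E)² = 0.392 × 0.608 × (1.960/0.07)² = 186.86 — call this n₀.
Finite-population correction with N = 583: n = n₀ / (1 + (n₀−1)/N) = 186.86 / 1.319 = 141.67
Round up: n = 142.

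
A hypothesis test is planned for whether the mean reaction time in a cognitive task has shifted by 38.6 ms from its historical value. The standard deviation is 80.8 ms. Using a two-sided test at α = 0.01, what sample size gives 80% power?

52

For a one-sample z-test, n = ((z_{α/2} + z_β)·σ/δ)².
z_{α/2} = 2.576 (two-sided α = 0.01); z_β = 0.842 (power 80% → β = 0.2).
n = (3.418 × 80.8 / 38.6)² = 51.19
Round up: n = 52.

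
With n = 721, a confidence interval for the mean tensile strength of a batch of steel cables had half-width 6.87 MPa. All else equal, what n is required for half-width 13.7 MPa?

182

Margin of error scales as 1/√n, so n₂ = n₁·(E₁/E₂)².
n₂ = 721 × (6.87/13.7)² = 721 × 0.2515 = 181.33
Round up: n₂ = 182.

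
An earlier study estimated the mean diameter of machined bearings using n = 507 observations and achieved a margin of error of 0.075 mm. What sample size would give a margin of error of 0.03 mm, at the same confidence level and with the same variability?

3169

Margin of error scales as 1/√n, so n₂ = n₁·(E₁/E₂)².
n₂ = 507 × (0.075/0.03)² = 507 × 6.25 = 3168.75
Round up: n₂ = 3169.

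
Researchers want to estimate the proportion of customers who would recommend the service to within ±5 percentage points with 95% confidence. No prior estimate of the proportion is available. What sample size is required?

385

For a proportion with margin E = 0.05 at 95% confidence, z = 1.960.
With no prior estimate, use p = 0.5, which maximizes p(1−p) at 0.25.
n = 0.25 × (z/E)² = 0.25 × (1.960/0.05)² = 384.16
Round up: n = 385.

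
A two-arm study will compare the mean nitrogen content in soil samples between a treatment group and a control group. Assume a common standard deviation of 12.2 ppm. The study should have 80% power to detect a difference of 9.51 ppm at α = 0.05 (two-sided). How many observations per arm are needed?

26 per group

For two equal groups, n per group = 2·((z_{α/2} + z_β)·σ/δ)².
z_{α/2} = 1.960; z_β = 0.842 (power 80%).
n = 2 × (2.802 × 12.2 / 9.51)² = 2 × 12.92 = 25.84
Round up: n = 26 per group.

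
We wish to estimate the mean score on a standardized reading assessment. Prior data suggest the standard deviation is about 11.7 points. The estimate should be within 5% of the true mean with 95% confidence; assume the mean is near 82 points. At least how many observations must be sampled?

32

For a mean, the margin of error is E = z·σ/√n, so n = (zσ/E)².
At 95% confidence, z = 1.960.
E = 5% of 82 = 4.1 points.
n = (1.960 × 11.7 / 4.1)² = 31.28
Round up: n = 32.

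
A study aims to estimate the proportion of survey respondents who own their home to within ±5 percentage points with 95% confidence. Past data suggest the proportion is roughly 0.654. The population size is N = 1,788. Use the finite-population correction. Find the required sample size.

For a proportion with margin E = 0.05 at 95% confidence, z = 1.960.
n = p̂(1−p̂)(z/E)² = 0.654 × 0.346 × (1.960/0.05)² = 347.72 — call this n₀.
Finite-population correction with N = 1,788: n = n₀ / (1 + (n₀−1)/N) = 347.72 / 1.194 = 291.22
Round up: n = 292.

292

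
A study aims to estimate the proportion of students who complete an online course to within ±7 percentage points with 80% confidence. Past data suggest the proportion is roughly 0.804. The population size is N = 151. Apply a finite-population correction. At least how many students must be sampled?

For a proportion with margin E = 0.07 at 80% confidence, z = 1.282.
n = p̂(1−p̂)(z/E)² = 0.804 × 0.196 × (1.282/0.07)² = 52.86 — call this n₀.
Finite-population correction with N = 151: n = n₀ / (1 + (n₀−1)/N) = 52.86 / 1.343 = 39.36
Round up: n = 40.

n = 40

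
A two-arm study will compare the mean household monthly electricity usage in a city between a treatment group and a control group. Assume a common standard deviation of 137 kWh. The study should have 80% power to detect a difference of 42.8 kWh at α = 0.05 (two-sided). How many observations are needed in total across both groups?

322 total

For two equal groups, n per group = 2·((z_{α/2} + z_β)·σ/δ)².
z_{α/2} = 1.960; z_β = 0.842 (power 80%).
n = 2 × (2.802 × 137 / 42.8)² = 2 × 80.44 = 160.88
Round up: n = 161 per group.
Total across both groups: 2 × 161 = 322.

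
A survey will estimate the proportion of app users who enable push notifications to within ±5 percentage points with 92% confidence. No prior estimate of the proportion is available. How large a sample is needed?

n = 307

For a proportion with margin E = 0.05 at 92% confidence, z = 1.751.
With no prior estimate, use p = 0.5, which maximizes p(1−p) at 0.25.
n = 0.25 × (z/E)² = 0.25 × (1.751/0.05)² = 306.60
Round up: n = 307.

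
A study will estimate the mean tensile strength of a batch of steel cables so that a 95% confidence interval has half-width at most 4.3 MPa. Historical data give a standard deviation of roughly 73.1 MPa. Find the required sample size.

1111

For a mean, the margin of error is E = z·σ/√n, so n = (zσ/E)².
At 95% confidence, z = 1.960.
n = (1.960 × 73.1 / 4.3)² = 1110.22
Round up: n = 1111.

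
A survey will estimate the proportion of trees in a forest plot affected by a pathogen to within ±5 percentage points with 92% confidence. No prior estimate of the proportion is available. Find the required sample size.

For a proportion with margin E = 0.05 at 92% confidence, z = 1.751.
With no prior estimate, use p = 0.5, which maximizes p(1−p) at 0.25.
n = 0.25 × (z/E)² = 0.25 × (1.751/0.05)² = 306.60
Round up: n = 307.

n = 307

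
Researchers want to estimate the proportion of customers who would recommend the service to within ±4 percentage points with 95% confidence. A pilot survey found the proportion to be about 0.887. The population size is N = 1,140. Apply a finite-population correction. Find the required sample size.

n = 199

For a proportion with margin E = 0.04 at 95% confidence, z = 1.960.
n = p̂(1−p̂)(z/E)² = 0.887 × 0.113 × (1.960/0.04)² = 240.65 — call this n₀.
Finite-population correction with N = 1,140: n = n₀ / (1 + (n₀−1)/N) = 240.65 / 1.21 = 198.88
Round up: n = 199.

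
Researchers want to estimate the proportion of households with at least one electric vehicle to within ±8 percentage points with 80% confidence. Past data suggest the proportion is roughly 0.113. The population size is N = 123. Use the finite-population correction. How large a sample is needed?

For a proportion with margin E = 0.08 at 80% confidence, z = 1.282.
n = p̂(1−p̂)(z/E)² = 0.113 × 0.887 × (1.282/0.08)² = 25.74 — call this n₀.
Finite-population correction with N = 123: n = n₀ / (1 + (n₀−1)/N) = 25.74 / 1.201 = 21.43
Round up: n = 22.

22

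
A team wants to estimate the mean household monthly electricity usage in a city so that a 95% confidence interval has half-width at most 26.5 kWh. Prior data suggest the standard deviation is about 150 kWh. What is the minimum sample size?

124

For a mean, the margin of error is E = z·σ/√n, so n = (zσ/E)².
At 95% confidence, z = 1.960.
n = (1.960 × 150 / 26.5)² = 123.08
Round up: n = 124.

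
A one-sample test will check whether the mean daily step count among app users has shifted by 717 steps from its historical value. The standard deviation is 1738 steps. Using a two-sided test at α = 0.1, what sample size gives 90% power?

For a one-sample z-test, n = ((z_{α/2} + z_β)·σ/δ)².
z_{α/2} = 1.645 (two-sided α = 0.1); z_β = 1.282 (power 90% → β = 0.1).
n = (2.927 × 1738 / 717)² = 50.34
Round up: n = 51.

51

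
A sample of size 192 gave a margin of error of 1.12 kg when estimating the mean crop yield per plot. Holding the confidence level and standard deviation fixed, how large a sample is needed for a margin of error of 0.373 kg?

n = 1732

Margin of error scales as 1/√n, so n₂ = n₁·(E₁/E₂)².
n₂ = 192 × (1.12/0.373)² = 192 × 9.016 = 1731.07
Round up: n₂ = 1732.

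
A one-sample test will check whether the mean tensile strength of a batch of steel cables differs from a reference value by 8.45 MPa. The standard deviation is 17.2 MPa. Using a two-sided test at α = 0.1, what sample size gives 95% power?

For a one-sample z-test, n = ((z_{α/2} + z_β)·σ/δ)².
z_{α/2} = 1.645 (two-sided α = 0.1); z_β = 1.645 (power 95% → β = 0.05).
n = (3.290 × 17.2 / 8.45)² = 44.85
Round up: n = 45.

45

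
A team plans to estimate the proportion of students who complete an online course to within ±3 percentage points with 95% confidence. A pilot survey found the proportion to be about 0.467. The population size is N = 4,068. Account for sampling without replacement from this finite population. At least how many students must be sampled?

843

For a proportion with margin E = 0.03 at 95% confidence, z = 1.960.
n = p̂(1−p̂)(z/E)² = 0.467 × 0.533 × (1.960/0.03)² = 1062.46 — call this n₀.
Finite-population correction with N = 4,068: n = n₀ / (1 + (n₀−1)/N) = 1062.46 / 1.261 = 842.55
Round up: n = 843.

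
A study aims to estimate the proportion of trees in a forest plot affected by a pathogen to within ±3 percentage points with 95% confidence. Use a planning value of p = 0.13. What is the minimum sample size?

483

For a proportion with margin E = 0.03 at 95% confidence, z = 1.960.
n = p̂(1−p̂)(z/E)² = 0.13 × 0.87 × (1.960/0.03)² = 482.76
Round up: n = 483.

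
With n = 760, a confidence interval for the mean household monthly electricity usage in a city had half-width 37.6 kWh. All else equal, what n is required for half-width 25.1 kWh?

1706

Margin of error scales as 1/√n, so n₂ = n₁·(E₁/E₂)².
n₂ = 760 × (37.6/25.1)² = 760 × 2.244 = 1705.44
Round up: n₂ = 1706.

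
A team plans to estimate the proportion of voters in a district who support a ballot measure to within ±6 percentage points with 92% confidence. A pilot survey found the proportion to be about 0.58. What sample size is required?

For a proportion with margin E = 0.06 at 92% confidence, z = 1.751.
n = p̂(1−p̂)(z/E)² = 0.58 × 0.42 × (1.751/0.06)² = 207.47
Round up: n = 208.

n = 208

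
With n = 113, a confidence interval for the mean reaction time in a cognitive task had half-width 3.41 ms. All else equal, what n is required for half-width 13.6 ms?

Margin of error scales as 1/√n, so n₂ = n₁·(E₁/E₂)².
n₂ = 113 × (3.41/13.6)² = 113 × 0.06287 = 7.10
Round up: n₂ = 8.

n = 8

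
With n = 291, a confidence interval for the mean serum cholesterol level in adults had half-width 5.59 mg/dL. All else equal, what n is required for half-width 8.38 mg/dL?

Margin of error scales as 1/√n, so n₂ = n₁·(E₁/E₂)².
n₂ = 291 × (5.59/8.38)² = 291 × 0.445 = 129.50
Round up: n₂ = 130.

n = 130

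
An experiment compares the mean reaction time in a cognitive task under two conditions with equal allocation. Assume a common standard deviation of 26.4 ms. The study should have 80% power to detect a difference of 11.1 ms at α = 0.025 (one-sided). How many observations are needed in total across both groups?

178 total

For two equal groups, n per group = 2·((z_α + z_β)·σ/δ)².
z_α = 1.960; z_β = 0.842 (power 80%).
n = 2 × (2.802 × 26.4 / 11.1)² = 2 × 44.41 = 88.82
Round up: n = 89 per group.
Total across both groups: 2 × 89 = 178.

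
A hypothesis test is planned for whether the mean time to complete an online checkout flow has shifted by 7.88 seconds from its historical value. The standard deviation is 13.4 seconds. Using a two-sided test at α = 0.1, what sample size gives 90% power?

For a one-sample z-test, n = ((z_{α/2} + z_β)·σ/δ)².
z_{α/2} = 1.645 (two-sided α = 0.1); z_β = 1.282 (power 90% → β = 0.1).
n = (2.927 × 13.4 / 7.88)² = 24.77
Round up: n = 25.

25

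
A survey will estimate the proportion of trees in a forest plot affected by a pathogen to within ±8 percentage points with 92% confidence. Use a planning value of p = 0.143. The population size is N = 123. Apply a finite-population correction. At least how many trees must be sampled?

n = 40

For a proportion with margin E = 0.08 at 92% confidence, z = 1.751.
n = p̂(1−p̂)(z/E)² = 0.143 × 0.857 × (1.751/0.08)² = 58.71 — call this n₀.
Finite-population correction with N = 123: n = n₀ / (1 + (n₀−1)/N) = 58.71 / 1.469 = 39.97
Round up: n = 40.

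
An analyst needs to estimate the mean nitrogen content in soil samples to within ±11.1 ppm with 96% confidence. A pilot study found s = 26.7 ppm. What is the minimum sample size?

n = 25

For a mean, the margin of error is E = z·σ/√n, so n = (zσ/E)².
At 96% confidence, z = 2.054.
n = (2.054 × 26.7 / 11.1)² = 24.41
Round up: n = 25.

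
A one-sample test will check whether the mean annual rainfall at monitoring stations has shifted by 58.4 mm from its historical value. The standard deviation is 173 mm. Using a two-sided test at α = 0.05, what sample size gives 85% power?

For a one-sample z-test, n = ((z_{α/2} + z_β)·σ/δ)².
z_{α/2} = 1.960 (two-sided α = 0.05); z_β = 1.036 (power 85% → β = 0.15).
n = (2.996 × 173 / 58.4)² = 78.77
Round up: n = 79.

n = 79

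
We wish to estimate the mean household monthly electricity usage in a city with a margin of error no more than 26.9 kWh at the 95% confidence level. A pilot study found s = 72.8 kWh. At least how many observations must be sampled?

For a mean, the margin of error is E = z·σ/√n, so n = (zσ/E)².
At 95% confidence, z = 1.960.
n = (1.960 × 72.8 / 26.9)² = 28.14
Round up: n = 29.

29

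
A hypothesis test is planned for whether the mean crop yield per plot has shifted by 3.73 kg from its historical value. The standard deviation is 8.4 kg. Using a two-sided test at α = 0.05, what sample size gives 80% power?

For a one-sample z-test, n = ((z_{α/2} + z_β)·σ/δ)².
z_{α/2} = 1.960 (two-sided α = 0.05); z_β = 0.842 (power 80% → β = 0.2).
n = (2.802 × 8.4 / 3.73)² = 39.82
Round up: n = 40.

n = 40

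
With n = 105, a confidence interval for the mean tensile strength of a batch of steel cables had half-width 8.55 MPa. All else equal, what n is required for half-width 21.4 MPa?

Margin of error scales as 1/√n, so n₂ = n₁·(E₁/E₂)².
n₂ = 105 × (8.55/21.4)² = 105 × 0.1596 = 16.76
Round up: n₂ = 17.

17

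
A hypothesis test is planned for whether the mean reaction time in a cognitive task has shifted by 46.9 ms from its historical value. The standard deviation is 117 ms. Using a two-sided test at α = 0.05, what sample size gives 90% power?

66

For a one-sample z-test, n = ((z_{α/2} + z_β)·σ/δ)².
z_{α/2} = 1.960 (two-sided α = 0.05); z_β = 1.282 (power 90% → β = 0.1).
n = (3.242 × 117 / 46.9)² = 65.41
Round up: n = 66.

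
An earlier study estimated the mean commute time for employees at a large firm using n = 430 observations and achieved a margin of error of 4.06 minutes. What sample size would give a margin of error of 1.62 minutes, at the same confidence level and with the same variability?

Margin of error scales as 1/√n, so n₂ = n₁·(E₁/E₂)².
n₂ = 430 × (4.06/1.62)² = 430 × 6.281 = 2700.83
Round up: n₂ = 2701.

2701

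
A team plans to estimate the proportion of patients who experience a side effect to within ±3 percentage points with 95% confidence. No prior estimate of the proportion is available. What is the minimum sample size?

For a proportion with margin E = 0.03 at 95% confidence, z = 1.960.
With no prior estimate, use p = 0.5, which maximizes p(1−p) at 0.25.
n = 0.25 × (z/E)² = 0.25 × (1.960/0.03)² = 1067.11
Round up: n = 1068.

1068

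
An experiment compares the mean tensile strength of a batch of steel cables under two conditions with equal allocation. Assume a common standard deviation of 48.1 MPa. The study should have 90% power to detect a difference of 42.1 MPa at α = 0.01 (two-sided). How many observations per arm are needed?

For two equal groups, n per group = 2·((z_{α/2} + z_β)·σ/δ)².
z_{α/2} = 2.576; z_β = 1.282 (power 90%).
n = 2 × (3.858 × 48.1 / 42.1)² = 2 × 19.43 = 38.86
Round up: n = 39 per group.

39 per group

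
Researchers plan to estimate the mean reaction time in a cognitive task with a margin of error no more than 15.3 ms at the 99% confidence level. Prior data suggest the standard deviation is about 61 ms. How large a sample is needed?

For a mean, the margin of error is E = z·σ/√n, so n = (zσ/E)².
At 99% confidence, z = 2.576.
n = (2.576 × 61 / 15.3)² = 105.48
Round up: n = 106.

n = 106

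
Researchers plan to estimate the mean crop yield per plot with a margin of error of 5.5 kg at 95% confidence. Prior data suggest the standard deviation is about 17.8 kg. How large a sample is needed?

41

For a mean, the margin of error is E = z·σ/√n, so n = (zσ/E)².
At 95% confidence, z = 1.960.
n = (1.960 × 17.8 / 5.5)² = 40.24
Round up: n = 41.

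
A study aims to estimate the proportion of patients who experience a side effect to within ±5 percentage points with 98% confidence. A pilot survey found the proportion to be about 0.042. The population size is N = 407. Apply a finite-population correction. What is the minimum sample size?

For a proportion with margin E = 0.05 at 98% confidence, z = 2.326.
n = p̂(1−p̂)(z/E)² = 0.042 × 0.958 × (2.326/0.05)² = 87.08 — call this n₀.
Finite-population correction with N = 407: n = n₀ / (1 + (n₀−1)/N) = 87.08 / 1.211 = 71.91
Round up: n = 72.

72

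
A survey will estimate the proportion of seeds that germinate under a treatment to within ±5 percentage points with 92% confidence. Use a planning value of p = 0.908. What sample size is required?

For a proportion with margin E = 0.05 at 92% confidence, z = 1.751.
n = p̂(1−p̂)(z/E)² = 0.908 × 0.092 × (1.751/0.05)² = 102.45
Round up: n = 103.

n = 103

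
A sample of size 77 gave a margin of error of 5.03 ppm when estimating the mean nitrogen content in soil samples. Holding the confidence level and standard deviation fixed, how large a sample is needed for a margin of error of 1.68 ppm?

n = 691

Margin of error scales as 1/√n, so n₂ = n₁·(E₁/E₂)².
n₂ = 77 × (5.03/1.68)² = 77 × 8.964 = 690.23
Round up: n₂ = 691.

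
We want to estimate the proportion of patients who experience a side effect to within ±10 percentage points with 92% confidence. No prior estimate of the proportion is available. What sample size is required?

For a proportion with margin E = 0.1 at 92% confidence, z = 1.751.
With no prior estimate, use p = 0.5, which maximizes p(1−p) at 0.25.
n = 0.25 × (z/E)² = 0.25 × (1.751/0.1)² = 76.65
Round up: n = 77.

77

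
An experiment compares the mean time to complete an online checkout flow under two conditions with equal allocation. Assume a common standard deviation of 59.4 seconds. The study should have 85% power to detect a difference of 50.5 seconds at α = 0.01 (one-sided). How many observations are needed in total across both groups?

64 total

For two equal groups, n per group = 2·((z_α + z_β)·σ/δ)².
z_α = 2.326; z_β = 1.036 (power 85%).
n = 2 × (3.362 × 59.4 / 50.5)² = 2 × 15.64 = 31.28
Round up: n = 32 per group.
Total across both groups: 2 × 32 = 64.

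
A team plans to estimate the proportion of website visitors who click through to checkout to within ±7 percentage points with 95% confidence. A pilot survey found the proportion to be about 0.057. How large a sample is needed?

n = 43

For a proportion with margin E = 0.07 at 95% confidence, z = 1.960.
n = p̂(1−p̂)(z/E)² = 0.057 × 0.943 × (1.960/0.07)² = 42.14
Round up: n = 43.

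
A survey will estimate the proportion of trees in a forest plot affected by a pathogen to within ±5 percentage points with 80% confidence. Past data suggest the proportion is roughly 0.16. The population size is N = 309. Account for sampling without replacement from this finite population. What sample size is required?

For a proportion with margin E = 0.05 at 80% confidence, z = 1.282.
n = p̂(1−p̂)(z/E)² = 0.16 × 0.84 × (1.282/0.05)² = 88.36 — call this n₀.
Finite-population correction with N = 309: n = n₀ / (1 + (n₀−1)/N) = 88.36 / 1.283 = 68.87
Round up: n = 69.

n = 69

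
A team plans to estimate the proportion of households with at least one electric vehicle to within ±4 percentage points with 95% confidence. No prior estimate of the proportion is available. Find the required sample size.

n = 601

For a proportion with margin E = 0.04 at 95% confidence, z = 1.960.
With no prior estimate, use p = 0.5, which maximizes p(1−p) at 0.25.
n = 0.25 × (z/E)² = 0.25 × (1.960/0.04)² = 600.25
Round up: n = 601.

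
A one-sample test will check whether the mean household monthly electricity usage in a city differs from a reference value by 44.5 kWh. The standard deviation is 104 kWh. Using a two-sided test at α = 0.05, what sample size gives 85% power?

For a one-sample z-test, n = ((z_{α/2} + z_β)·σ/δ)².
z_{α/2} = 1.960 (two-sided α = 0.05); z_β = 1.036 (power 85% → β = 0.15).
n = (2.996 × 104 / 44.5)² = 49.03
Round up: n = 50.

50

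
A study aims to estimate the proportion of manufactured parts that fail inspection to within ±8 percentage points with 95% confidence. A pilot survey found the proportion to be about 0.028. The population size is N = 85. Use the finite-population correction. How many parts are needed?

n = 14

For a proportion with margin E = 0.08 at 95% confidence, z = 1.960.
n = p̂(1−p̂)(z/E)² = 0.028 × 0.972 × (1.960/0.08)² = 16.34 — call this n₀.
Finite-population correction with N = 85: n = n₀ / (1 + (n₀−1)/N) = 16.34 / 1.18 = 13.85
Round up: n = 14.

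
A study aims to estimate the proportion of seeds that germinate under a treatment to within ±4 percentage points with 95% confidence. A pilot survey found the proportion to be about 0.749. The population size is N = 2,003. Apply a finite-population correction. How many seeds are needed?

For a proportion with margin E = 0.04 at 95% confidence, z = 1.960.
n = p̂(1−p̂)(z/E)² = 0.749 × 0.251 × (1.960/0.04)² = 451.39 — call this n₀.
Finite-population correction with N = 2,003: n = n₀ / (1 + (n₀−1)/N) = 451.39 / 1.225 = 368.48
Round up: n = 369.

n = 369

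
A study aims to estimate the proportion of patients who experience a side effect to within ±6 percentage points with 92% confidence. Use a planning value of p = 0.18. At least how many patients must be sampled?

126

For a proportion with margin E = 0.06 at 92% confidence, z = 1.751.
n = p̂(1−p̂)(z/E)² = 0.18 × 0.82 × (1.751/0.06)² = 125.71
Round up: n = 126.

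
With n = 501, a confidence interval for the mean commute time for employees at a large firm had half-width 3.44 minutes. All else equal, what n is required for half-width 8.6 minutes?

81

Margin of error scales as 1/√n, so n₂ = n₁·(E₁/E₂)².
n₂ = 501 × (3.44/8.6)² = 501 × 0.16 = 80.16
Round up: n₂ = 81.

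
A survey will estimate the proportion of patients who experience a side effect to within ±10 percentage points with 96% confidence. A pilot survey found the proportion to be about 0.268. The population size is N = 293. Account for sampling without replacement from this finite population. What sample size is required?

65

For a proportion with margin E = 0.1 at 96% confidence, z = 2.054.
n = p̂(1−p̂)(z/E)² = 0.268 × 0.732 × (2.054/0.1)² = 82.77 — call this n₀.
Finite-population correction with N = 293: n = n₀ / (1 + (n₀−1)/N) = 82.77 / 1.279 = 64.71
Round up: n = 65.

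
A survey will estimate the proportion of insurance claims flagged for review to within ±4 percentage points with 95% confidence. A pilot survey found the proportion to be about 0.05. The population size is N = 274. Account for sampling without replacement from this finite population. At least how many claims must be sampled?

81

For a proportion with margin E = 0.04 at 95% confidence, z = 1.960.
n = p̂(1−p̂)(z/E)² = 0.05 × 0.95 × (1.960/0.04)² = 114.05 — call this n₀.
Finite-population correction with N = 274: n = n₀ / (1 + (n₀−1)/N) = 114.05 / 1.413 = 80.71
Round up: n = 81.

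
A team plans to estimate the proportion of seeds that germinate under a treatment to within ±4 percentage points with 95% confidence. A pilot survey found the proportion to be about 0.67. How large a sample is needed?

For a proportion with margin E = 0.04 at 95% confidence, z = 1.960.
n = p̂(1−p̂)(z/E)² = 0.67 × 0.33 × (1.960/0.04)² = 530.86
Round up: n = 531.

531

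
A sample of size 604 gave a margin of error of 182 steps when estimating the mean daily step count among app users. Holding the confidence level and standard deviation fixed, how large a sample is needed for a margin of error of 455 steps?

97

Margin of error scales as 1/√n, so n₂ = n₁·(E₁/E₂)².
n₂ = 604 × (182/455)² = 604 × 0.16 = 96.64
Round up: n₂ = 97.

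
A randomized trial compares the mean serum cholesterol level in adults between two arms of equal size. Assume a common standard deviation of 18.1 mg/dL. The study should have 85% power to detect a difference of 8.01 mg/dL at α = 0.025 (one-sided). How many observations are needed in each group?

For two equal groups, n per group = 2·((z_α + z_β)·σ/δ)².
z_α = 1.960; z_β = 1.036 (power 85%).
n = 2 × (2.996 × 18.1 / 8.01)² = 2 × 45.83 = 91.66
Round up: n = 92 per group.

92 per group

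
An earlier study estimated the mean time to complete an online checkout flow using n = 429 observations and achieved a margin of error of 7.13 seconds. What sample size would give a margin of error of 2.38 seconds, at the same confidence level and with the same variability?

3851

Margin of error scales as 1/√n, so n₂ = n₁·(E₁/E₂)².
n₂ = 429 × (7.13/2.38)² = 429 × 8.975 = 3850.27
Round up: n₂ = 3851.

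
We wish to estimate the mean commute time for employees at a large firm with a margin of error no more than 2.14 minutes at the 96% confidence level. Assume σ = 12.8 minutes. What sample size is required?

For a mean, the margin of error is E = z·σ/√n, so n = (zσ/E)².
At 96% confidence, z = 2.054.
n = (2.054 × 12.8 / 2.14)² = 150.94
Round up: n = 151.

n = 151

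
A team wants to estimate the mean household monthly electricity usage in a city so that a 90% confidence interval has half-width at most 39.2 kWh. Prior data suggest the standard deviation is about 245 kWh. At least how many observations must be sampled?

For a mean, the margin of error is E = z·σ/√n, so n = (zσ/E)².
At 90% confidence, z = 1.645.
n = (1.645 × 245 / 39.2)² = 105.70
Round up: n = 106.

n = 106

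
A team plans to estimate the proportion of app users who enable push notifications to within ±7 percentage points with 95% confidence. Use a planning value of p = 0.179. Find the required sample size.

For a proportion with margin E = 0.07 at 95% confidence, z = 1.960.
n = p̂(1−p̂)(z/E)² = 0.179 × 0.821 × (1.960/0.07)² = 115.22
Round up: n = 116.

116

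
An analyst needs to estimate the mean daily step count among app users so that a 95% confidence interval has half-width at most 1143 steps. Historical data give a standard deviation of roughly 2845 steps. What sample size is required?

For a mean, the margin of error is E = z·σ/√n, so n = (zσ/E)².
At 95% confidence, z = 1.960.
n = (1.960 × 2845 / 1143)² = 23.80
Round up: n = 24.

n = 24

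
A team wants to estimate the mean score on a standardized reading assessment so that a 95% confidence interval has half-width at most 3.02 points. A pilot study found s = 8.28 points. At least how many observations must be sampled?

29

For a mean, the margin of error is E = z·σ/√n, so n = (zσ/E)².
At 95% confidence, z = 1.960.
n = (1.960 × 8.28 / 3.02)² = 28.88
Round up: n = 29.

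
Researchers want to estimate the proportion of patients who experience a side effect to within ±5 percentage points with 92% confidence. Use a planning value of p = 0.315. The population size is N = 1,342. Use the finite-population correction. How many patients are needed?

222

For a proportion with margin E = 0.05 at 92% confidence, z = 1.751.
n = p̂(1−p̂)(z/E)² = 0.315 × 0.685 × (1.751/0.05)² = 264.63 — call this n₀.
Finite-population correction with N = 1,342: n = n₀ / (1 + (n₀−1)/N) = 264.63 / 1.196 = 221.26
Round up: n = 222.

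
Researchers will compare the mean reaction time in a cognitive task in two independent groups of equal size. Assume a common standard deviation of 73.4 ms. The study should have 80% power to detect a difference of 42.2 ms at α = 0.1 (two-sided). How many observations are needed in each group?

For two equal groups, n per group = 2·((z_{α/2} + z_β)·σ/δ)².
z_{α/2} = 1.645; z_β = 0.842 (power 80%).
n = 2 × (2.487 × 73.4 / 42.2)² = 2 × 18.71 = 37.42
Round up: n = 38 per group.

38 per group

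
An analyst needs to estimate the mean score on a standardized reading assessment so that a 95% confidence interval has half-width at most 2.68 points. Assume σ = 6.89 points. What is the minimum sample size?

For a mean, the margin of error is E = z·σ/√n, so n = (zσ/E)².
At 95% confidence, z = 1.960.
n = (1.960 × 6.89 / 2.68)² = 25.39
Round up: n = 26.

26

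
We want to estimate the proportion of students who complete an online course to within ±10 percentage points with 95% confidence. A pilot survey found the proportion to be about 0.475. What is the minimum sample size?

For a proportion with margin E = 0.1 at 95% confidence, z = 1.960.
n = p̂(1−p̂)(z/E)² = 0.475 × 0.525 × (1.960/0.1)² = 95.80
Round up: n = 96.

n = 96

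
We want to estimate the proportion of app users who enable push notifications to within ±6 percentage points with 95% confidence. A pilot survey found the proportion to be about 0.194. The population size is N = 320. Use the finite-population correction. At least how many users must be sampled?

110

For a proportion with margin E = 0.06 at 95% confidence, z = 1.960.
n = p̂(1−p̂)(z/E)² = 0.194 × 0.806 × (1.960/0.06)² = 166.86 — call this n₀.
Finite-population correction with N = 320: n = n₀ / (1 + (n₀−1)/N) = 166.86 / 1.518 = 109.92
Round up: n = 110.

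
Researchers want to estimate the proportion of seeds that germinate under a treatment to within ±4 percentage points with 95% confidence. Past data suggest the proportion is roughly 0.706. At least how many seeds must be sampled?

For a proportion with margin E = 0.04 at 95% confidence, z = 1.960.
n = p̂(1−p̂)(z/E)² = 0.706 × 0.294 × (1.960/0.04)² = 498.36
Round up: n = 499.

499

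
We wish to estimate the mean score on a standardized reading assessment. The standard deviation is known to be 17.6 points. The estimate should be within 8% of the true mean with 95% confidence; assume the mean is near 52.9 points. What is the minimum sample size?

For a mean, the margin of error is E = z·σ/√n, so n = (zσ/E)².
At 95% confidence, z = 1.960.
E = 8% of 52.9 = 4.232 points.
n = (1.960 × 17.6 / 4.232)² = 66.44
Round up: n = 67.

67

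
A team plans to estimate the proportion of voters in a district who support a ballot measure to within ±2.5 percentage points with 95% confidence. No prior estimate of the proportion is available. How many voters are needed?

For a proportion with margin E = 0.025 at 95% confidence, z = 1.960.
With no prior estimate, use p = 0.5, which maximizes p(1−p) at 0.25.
n = 0.25 × (z/E)² = 0.25 × (1.960/0.025)² = 1536.64
Round up: n = 1537.

1537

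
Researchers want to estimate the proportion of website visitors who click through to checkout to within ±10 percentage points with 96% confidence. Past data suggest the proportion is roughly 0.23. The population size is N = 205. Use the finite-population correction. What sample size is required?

For a proportion with margin E = 0.1 at 96% confidence, z = 2.054.
n = p̂(1−p̂)(z/E)² = 0.23 × 0.77 × (2.054/0.1)² = 74.72 — call this n₀.
Finite-population correction with N = 205: n = n₀ / (1 + (n₀−1)/N) = 74.72 / 1.36 = 54.94
Round up: n = 55.

55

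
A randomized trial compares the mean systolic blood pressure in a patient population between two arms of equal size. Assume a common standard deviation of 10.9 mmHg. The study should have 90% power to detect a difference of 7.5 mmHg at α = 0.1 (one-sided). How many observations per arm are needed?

28 per group

For two equal groups, n per group = 2·((z_α + z_β)·σ/δ)².
z_α = 1.282; z_β = 1.282 (power 90%).
n = 2 × (2.564 × 10.9 / 7.5)² = 2 × 13.89 = 27.78
Round up: n = 28 per group.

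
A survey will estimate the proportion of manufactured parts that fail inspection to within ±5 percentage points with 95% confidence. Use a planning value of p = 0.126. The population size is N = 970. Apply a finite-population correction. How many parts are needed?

145

For a proportion with margin E = 0.05 at 95% confidence, z = 1.960.
n = p̂(1−p̂)(z/E)² = 0.126 × 0.874 × (1.960/0.05)² = 169.22 — call this n₀.
Finite-population correction with N = 970: n = n₀ / (1 + (n₀−1)/N) = 169.22 / 1.173 = 144.26
Round up: n = 145.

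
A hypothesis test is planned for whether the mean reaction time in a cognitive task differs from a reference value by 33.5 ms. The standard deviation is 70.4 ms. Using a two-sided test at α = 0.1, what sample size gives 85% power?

For a one-sample z-test, n = ((z_{α/2} + z_β)·σ/δ)².
z_{α/2} = 1.645 (two-sided α = 0.1); z_β = 1.036 (power 85% → β = 0.15).
n = (2.681 × 70.4 / 33.5)² = 31.74
Round up: n = 32.

32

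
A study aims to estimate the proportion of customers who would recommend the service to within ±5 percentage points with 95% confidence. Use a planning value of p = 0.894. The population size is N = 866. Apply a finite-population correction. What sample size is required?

125

For a proportion with margin E = 0.05 at 95% confidence, z = 1.960.
n = p̂(1−p̂)(z/E)² = 0.894 × 0.106 × (1.960/0.05)² = 145.62 — call this n₀.
Finite-population correction with N = 866: n = n₀ / (1 + (n₀−1)/N) = 145.62 / 1.167 = 124.78
Round up: n = 125.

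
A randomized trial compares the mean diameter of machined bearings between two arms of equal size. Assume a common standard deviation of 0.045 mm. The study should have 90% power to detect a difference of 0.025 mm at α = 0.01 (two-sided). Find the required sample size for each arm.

For two equal groups, n per group = 2·((z_{α/2} + z_β)·σ/δ)².
z_{α/2} = 2.576; z_β = 1.282 (power 90%).
n = 2 × (3.858 × 0.045 / 0.025)² = 2 × 48.22 = 96.44
Round up: n = 97 per group.

97 per group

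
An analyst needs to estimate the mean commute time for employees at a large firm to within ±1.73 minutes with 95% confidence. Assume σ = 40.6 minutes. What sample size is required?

For a mean, the margin of error is E = z·σ/√n, so n = (zσ/E)².
At 95% confidence, z = 1.960.
n = (1.960 × 40.6 / 1.73)² = 2115.79
Round up: n = 2116.

2116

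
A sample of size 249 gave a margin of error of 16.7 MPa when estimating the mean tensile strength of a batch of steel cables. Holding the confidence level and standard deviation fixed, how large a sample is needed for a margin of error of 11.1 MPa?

564

Margin of error scales as 1/√n, so n₂ = n₁·(E₁/E₂)².
n₂ = 249 × (16.7/11.1)² = 249 × 2.264 = 563.74
Round up: n₂ = 564.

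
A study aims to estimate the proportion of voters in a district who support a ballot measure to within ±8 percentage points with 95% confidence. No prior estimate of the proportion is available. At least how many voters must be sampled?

For a proportion with margin E = 0.08 at 95% confidence, z = 1.960.
With no prior estimate, use p = 0.5, which maximizes p(1−p) at 0.25.
n = 0.25 × (z/E)² = 0.25 × (1.960/0.08)² = 150.06
Round up: n = 151.

n = 151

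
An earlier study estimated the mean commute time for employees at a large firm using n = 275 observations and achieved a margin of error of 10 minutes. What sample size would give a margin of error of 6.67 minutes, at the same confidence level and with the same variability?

619

Margin of error scales as 1/√n, so n₂ = n₁·(E₁/E₂)².
n₂ = 275 × (10/6.67)² = 275 × 2.248 = 618.20
Round up: n₂ = 619.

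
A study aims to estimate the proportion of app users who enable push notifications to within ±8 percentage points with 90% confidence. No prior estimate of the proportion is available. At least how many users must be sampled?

For a proportion with margin E = 0.08 at 90% confidence, z = 1.645.
With no prior estimate, use p = 0.5, which maximizes p(1−p) at 0.25.
n = 0.25 × (z/E)² = 0.25 × (1.645/0.08)² = 105.70
Round up: n = 106.

106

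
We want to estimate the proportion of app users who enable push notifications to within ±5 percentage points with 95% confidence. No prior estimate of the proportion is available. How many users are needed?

n = 385

For a proportion with margin E = 0.05 at 95% confidence, z = 1.960.
With no prior estimate, use p = 0.5, which maximizes p(1−p) at 0.25.
n = 0.25 × (z/E)² = 0.25 × (1.960/0.05)² = 384.16
Round up: n = 385.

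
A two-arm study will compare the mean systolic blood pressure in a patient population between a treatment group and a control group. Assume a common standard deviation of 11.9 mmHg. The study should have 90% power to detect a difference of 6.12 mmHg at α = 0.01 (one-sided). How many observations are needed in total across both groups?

198 total

For two equal groups, n per group = 2·((z_α + z_β)·σ/δ)².
z_α = 2.326; z_β = 1.282 (power 90%).
n = 2 × (3.608 × 11.9 / 6.12)² = 2 × 49.22 = 98.44
Round up: n = 99 per group.
Total across both groups: 2 × 99 = 198.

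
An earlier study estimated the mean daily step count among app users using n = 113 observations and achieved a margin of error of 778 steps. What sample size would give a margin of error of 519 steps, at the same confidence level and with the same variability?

n = 254

Margin of error scales as 1/√n, so n₂ = n₁·(E₁/E₂)².
n₂ = 113 × (778/519)² = 113 × 2.247 = 253.91
Round up: n₂ = 254.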